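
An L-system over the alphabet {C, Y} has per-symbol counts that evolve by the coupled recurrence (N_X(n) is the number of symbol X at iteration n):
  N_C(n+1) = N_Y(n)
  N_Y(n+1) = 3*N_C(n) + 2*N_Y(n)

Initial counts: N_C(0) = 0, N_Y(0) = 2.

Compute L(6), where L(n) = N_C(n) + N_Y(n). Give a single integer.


Answer: 1458

Derivation:
Step 0: N_C=0, N_Y=2, L=2
Step 1: N_C=2, N_Y=4, L=6
Step 2: N_C=4, N_Y=14, L=18
Step 3: N_C=14, N_Y=40, L=54
Step 4: N_C=40, N_Y=122, L=162
Step 5: N_C=122, N_Y=364, L=486
Step 6: N_C=364, N_Y=1094, L=1458


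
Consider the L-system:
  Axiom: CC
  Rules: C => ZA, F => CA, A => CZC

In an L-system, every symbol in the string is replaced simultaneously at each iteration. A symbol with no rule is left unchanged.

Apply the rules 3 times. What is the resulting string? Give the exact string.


Step 0: CC
Step 1: ZAZA
Step 2: ZCZCZCZC
Step 3: ZZAZZAZZAZZA

Answer: ZZAZZAZZAZZA


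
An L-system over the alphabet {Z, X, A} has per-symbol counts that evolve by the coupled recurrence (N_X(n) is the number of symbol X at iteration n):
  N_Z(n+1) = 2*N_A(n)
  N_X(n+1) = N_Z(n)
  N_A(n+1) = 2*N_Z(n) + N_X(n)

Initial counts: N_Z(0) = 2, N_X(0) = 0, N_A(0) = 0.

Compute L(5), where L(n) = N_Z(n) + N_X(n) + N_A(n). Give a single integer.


Answer: 132

Derivation:
Step 0: N_Z=2, N_X=0, N_A=0, L=2
Step 1: N_Z=0, N_X=2, N_A=4, L=6
Step 2: N_Z=8, N_X=0, N_A=2, L=10
Step 3: N_Z=4, N_X=8, N_A=16, L=28
Step 4: N_Z=32, N_X=4, N_A=16, L=52
Step 5: N_Z=32, N_X=32, N_A=68, L=132


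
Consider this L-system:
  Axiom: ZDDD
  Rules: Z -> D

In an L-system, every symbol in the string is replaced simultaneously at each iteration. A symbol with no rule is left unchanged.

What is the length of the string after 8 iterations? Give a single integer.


Answer: 4

Derivation:
Step 0: length = 4
Step 1: length = 4
Step 2: length = 4
Step 3: length = 4
Step 4: length = 4
Step 5: length = 4
Step 6: length = 4
Step 7: length = 4
Step 8: length = 4


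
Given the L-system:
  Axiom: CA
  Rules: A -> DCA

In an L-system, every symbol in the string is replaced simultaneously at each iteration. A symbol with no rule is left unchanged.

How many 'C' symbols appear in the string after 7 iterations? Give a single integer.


Answer: 8

Derivation:
Step 0: CA  (1 'C')
Step 1: CDCA  (2 'C')
Step 2: CDCDCA  (3 'C')
Step 3: CDCDCDCA  (4 'C')
Step 4: CDCDCDCDCA  (5 'C')
Step 5: CDCDCDCDCDCA  (6 'C')
Step 6: CDCDCDCDCDCDCA  (7 'C')
Step 7: CDCDCDCDCDCDCDCA  (8 'C')


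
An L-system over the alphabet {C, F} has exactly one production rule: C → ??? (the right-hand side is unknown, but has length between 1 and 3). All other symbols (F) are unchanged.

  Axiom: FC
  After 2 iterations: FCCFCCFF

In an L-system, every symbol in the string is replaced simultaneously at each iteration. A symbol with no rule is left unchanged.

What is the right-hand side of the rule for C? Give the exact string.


Trying C → CCF:
  Step 0: FC
  Step 1: FCCF
  Step 2: FCCFCCFF
Matches the given result.

Answer: CCF


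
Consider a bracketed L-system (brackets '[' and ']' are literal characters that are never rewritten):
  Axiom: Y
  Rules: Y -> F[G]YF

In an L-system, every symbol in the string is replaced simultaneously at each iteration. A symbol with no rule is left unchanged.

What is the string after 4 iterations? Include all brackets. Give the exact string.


Answer: F[G]F[G]F[G]F[G]YFFFF

Derivation:
Step 0: Y
Step 1: F[G]YF
Step 2: F[G]F[G]YFF
Step 3: F[G]F[G]F[G]YFFF
Step 4: F[G]F[G]F[G]F[G]YFFFF


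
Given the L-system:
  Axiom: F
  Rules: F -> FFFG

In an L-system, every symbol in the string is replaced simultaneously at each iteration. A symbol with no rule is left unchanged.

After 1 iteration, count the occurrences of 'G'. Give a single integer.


Answer: 1

Derivation:
Step 0: F  (0 'G')
Step 1: FFFG  (1 'G')


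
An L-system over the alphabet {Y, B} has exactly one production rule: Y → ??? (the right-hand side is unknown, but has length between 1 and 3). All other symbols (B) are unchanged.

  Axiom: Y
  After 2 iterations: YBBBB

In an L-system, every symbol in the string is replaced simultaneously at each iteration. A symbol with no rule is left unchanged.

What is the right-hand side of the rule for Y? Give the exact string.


Trying Y → YBB:
  Step 0: Y
  Step 1: YBB
  Step 2: YBBBB
Matches the given result.

Answer: YBB


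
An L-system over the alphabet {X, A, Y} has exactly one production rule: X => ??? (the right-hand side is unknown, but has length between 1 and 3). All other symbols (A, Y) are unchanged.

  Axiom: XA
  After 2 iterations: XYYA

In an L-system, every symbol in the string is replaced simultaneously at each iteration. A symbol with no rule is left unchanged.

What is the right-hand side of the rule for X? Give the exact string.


Answer: XY

Derivation:
Trying X => XY:
  Step 0: XA
  Step 1: XYA
  Step 2: XYYA
Matches the given result.


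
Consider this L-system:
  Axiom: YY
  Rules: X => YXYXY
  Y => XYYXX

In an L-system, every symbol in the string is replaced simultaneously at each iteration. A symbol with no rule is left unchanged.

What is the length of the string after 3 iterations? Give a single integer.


Step 0: length = 2
Step 1: length = 10
Step 2: length = 50
Step 3: length = 250

Answer: 250


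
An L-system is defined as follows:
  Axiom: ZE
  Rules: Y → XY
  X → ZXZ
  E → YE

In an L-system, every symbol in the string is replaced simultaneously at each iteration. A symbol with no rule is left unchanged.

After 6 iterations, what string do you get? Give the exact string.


Step 0: ZE
Step 1: ZYE
Step 2: ZXYYE
Step 3: ZZXZXYXYYE
Step 4: ZZZXZZZXZXYZXZXYXYYE
Step 5: ZZZZXZZZZZXZZZXZXYZZXZZZXZXYZXZXYXYYE
Step 6: ZZZZZXZZZZZZZXZZZZZXZZZXZXYZZZXZZZZZXZZZXZXYZZXZZZXZXYZXZXYXYYE

Answer: ZZZZZXZZZZZZZXZZZZZXZZZXZXYZZZXZZZZZXZZZXZXYZZXZZZXZXYZXZXYXYYE


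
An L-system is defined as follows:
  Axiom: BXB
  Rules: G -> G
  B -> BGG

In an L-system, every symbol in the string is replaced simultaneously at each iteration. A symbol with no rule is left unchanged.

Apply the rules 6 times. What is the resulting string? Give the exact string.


Answer: BGGGGGGGGGGGGXBGGGGGGGGGGGG

Derivation:
Step 0: BXB
Step 1: BGGXBGG
Step 2: BGGGGXBGGGG
Step 3: BGGGGGGXBGGGGGG
Step 4: BGGGGGGGGXBGGGGGGGG
Step 5: BGGGGGGGGGGXBGGGGGGGGGG
Step 6: BGGGGGGGGGGGGXBGGGGGGGGGGGG


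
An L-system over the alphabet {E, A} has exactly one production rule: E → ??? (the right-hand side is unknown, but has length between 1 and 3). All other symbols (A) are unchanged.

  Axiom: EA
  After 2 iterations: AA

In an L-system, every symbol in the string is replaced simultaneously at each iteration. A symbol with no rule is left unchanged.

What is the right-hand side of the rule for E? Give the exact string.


Answer: A

Derivation:
Trying E → A:
  Step 0: EA
  Step 1: AA
  Step 2: AA
Matches the given result.


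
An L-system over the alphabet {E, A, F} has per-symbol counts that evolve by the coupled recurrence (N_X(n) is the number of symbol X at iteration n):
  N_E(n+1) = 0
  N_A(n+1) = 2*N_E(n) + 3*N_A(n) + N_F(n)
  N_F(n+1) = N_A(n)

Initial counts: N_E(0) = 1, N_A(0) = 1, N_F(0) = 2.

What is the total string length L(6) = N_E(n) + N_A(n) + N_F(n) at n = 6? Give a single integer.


Answer: 3425

Derivation:
Step 0: N_E=1, N_A=1, N_F=2, L=4
Step 1: N_E=0, N_A=7, N_F=1, L=8
Step 2: N_E=0, N_A=22, N_F=7, L=29
Step 3: N_E=0, N_A=73, N_F=22, L=95
Step 4: N_E=0, N_A=241, N_F=73, L=314
Step 5: N_E=0, N_A=796, N_F=241, L=1037
Step 6: N_E=0, N_A=2629, N_F=796, L=3425


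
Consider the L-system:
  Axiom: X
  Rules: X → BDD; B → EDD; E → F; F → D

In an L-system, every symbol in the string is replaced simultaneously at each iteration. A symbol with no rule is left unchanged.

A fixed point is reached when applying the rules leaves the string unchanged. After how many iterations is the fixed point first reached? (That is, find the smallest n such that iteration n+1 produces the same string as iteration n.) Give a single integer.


Step 0: X
Step 1: BDD
Step 2: EDDDD
Step 3: FDDDD
Step 4: DDDDD
Step 5: DDDDD  (unchanged — fixed point at step 4)

Answer: 4


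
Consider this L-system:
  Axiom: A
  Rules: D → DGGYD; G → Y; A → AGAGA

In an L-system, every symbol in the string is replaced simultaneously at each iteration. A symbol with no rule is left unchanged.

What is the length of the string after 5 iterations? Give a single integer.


Step 0: length = 1
Step 1: length = 5
Step 2: length = 17
Step 3: length = 53
Step 4: length = 161
Step 5: length = 485

Answer: 485


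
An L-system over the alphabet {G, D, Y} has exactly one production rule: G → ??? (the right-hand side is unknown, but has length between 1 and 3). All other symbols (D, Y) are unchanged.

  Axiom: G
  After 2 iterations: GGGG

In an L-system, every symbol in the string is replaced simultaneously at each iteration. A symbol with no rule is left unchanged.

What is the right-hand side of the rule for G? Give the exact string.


Trying G → GG:
  Step 0: G
  Step 1: GG
  Step 2: GGGG
Matches the given result.

Answer: GG


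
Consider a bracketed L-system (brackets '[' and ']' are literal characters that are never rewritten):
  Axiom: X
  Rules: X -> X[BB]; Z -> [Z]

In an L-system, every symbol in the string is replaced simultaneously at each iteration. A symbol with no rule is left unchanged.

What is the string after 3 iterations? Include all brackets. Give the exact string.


Answer: X[BB][BB][BB]

Derivation:
Step 0: X
Step 1: X[BB]
Step 2: X[BB][BB]
Step 3: X[BB][BB][BB]


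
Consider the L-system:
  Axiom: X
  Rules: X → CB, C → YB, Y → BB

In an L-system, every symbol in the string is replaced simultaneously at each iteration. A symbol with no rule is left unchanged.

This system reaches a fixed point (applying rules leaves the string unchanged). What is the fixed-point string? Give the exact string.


Answer: BBBB

Derivation:
Step 0: X
Step 1: CB
Step 2: YBB
Step 3: BBBB
Step 4: BBBB  (unchanged — fixed point at step 3)


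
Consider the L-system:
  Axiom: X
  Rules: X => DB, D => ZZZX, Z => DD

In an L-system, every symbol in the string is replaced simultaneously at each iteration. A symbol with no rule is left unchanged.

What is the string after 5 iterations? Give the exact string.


Answer: DDDDDDDBDDDDDDDBDDDDDDDBDDDDDDDBDDDDDDDBDDDDDDDBDDDDDDDBBB

Derivation:
Step 0: X
Step 1: DB
Step 2: ZZZXB
Step 3: DDDDDDDBB
Step 4: ZZZXZZZXZZZXZZZXZZZXZZZXZZZXBB
Step 5: DDDDDDDBDDDDDDDBDDDDDDDBDDDDDDDBDDDDDDDBDDDDDDDBDDDDDDDBBB


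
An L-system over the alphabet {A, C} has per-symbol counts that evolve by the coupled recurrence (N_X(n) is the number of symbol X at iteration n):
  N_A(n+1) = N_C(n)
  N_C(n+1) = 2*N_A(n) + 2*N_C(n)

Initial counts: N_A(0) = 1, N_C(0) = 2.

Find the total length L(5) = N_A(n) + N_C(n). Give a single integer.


Answer: 448

Derivation:
Step 0: N_A=1, N_C=2, L=3
Step 1: N_A=2, N_C=6, L=8
Step 2: N_A=6, N_C=16, L=22
Step 3: N_A=16, N_C=44, L=60
Step 4: N_A=44, N_C=120, L=164
Step 5: N_A=120, N_C=328, L=448


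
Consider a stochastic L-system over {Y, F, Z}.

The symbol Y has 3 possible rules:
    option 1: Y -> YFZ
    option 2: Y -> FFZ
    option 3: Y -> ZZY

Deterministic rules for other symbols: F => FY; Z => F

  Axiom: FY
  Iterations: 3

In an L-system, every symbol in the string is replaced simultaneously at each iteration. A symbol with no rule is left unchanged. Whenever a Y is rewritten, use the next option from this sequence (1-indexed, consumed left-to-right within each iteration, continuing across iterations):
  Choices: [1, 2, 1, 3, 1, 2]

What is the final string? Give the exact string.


Step 0: FY
Step 1: FYYFZ  (used choices [1])
Step 2: FYFFZYFZFYF  (used choices [2, 1])
Step 3: FYZZYFYFYFYFZFYFFYFFZFY  (used choices [3, 1, 2])

Answer: FYZZYFYFYFYFZFYFFYFFZFY


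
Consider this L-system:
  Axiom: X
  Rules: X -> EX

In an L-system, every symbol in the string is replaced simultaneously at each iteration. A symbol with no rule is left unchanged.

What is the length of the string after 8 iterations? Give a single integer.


Answer: 9

Derivation:
Step 0: length = 1
Step 1: length = 2
Step 2: length = 3
Step 3: length = 4
Step 4: length = 5
Step 5: length = 6
Step 6: length = 7
Step 7: length = 8
Step 8: length = 9


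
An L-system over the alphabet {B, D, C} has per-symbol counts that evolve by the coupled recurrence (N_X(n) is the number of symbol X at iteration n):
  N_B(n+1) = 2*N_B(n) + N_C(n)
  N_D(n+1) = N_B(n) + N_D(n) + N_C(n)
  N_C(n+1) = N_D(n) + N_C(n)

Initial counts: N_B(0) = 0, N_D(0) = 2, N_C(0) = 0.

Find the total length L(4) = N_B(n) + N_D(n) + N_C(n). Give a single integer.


Answer: 68

Derivation:
Step 0: N_B=0, N_D=2, N_C=0, L=2
Step 1: N_B=0, N_D=2, N_C=2, L=4
Step 2: N_B=2, N_D=4, N_C=4, L=10
Step 3: N_B=8, N_D=10, N_C=8, L=26
Step 4: N_B=24, N_D=26, N_C=18, L=68


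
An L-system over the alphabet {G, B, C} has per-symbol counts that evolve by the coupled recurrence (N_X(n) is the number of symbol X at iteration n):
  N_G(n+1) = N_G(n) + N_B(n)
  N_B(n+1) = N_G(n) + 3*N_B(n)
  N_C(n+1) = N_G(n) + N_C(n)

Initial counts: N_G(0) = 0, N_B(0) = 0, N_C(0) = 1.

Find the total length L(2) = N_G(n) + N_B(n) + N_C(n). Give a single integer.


Step 0: N_G=0, N_B=0, N_C=1, L=1
Step 1: N_G=0, N_B=0, N_C=1, L=1
Step 2: N_G=0, N_B=0, N_C=1, L=1

Answer: 1


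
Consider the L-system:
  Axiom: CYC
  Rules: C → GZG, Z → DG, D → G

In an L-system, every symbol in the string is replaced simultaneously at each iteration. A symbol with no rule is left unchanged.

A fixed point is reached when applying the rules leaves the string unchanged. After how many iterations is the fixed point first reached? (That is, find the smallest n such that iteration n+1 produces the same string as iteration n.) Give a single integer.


Answer: 3

Derivation:
Step 0: CYC
Step 1: GZGYGZG
Step 2: GDGGYGDGG
Step 3: GGGGYGGGG
Step 4: GGGGYGGGG  (unchanged — fixed point at step 3)


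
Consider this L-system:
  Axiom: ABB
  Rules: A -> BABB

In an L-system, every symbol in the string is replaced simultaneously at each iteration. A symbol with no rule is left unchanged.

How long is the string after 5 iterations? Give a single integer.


Answer: 18

Derivation:
Step 0: length = 3
Step 1: length = 6
Step 2: length = 9
Step 3: length = 12
Step 4: length = 15
Step 5: length = 18


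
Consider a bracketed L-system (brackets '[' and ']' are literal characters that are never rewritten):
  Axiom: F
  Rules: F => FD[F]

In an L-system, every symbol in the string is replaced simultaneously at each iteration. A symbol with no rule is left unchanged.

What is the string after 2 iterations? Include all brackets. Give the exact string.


Step 0: F
Step 1: FD[F]
Step 2: FD[F]D[FD[F]]

Answer: FD[F]D[FD[F]]


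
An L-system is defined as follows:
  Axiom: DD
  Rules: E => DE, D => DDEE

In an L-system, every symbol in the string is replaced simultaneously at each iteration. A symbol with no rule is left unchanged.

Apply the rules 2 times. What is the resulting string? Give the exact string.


Answer: DDEEDDEEDEDEDDEEDDEEDEDE

Derivation:
Step 0: DD
Step 1: DDEEDDEE
Step 2: DDEEDDEEDEDEDDEEDDEEDEDE


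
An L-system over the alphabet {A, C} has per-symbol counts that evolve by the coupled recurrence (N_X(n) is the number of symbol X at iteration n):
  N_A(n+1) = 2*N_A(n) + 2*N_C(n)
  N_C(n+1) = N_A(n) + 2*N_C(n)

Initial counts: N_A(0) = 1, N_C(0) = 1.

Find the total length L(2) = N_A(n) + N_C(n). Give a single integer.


Step 0: N_A=1, N_C=1, L=2
Step 1: N_A=4, N_C=3, L=7
Step 2: N_A=14, N_C=10, L=24

Answer: 24


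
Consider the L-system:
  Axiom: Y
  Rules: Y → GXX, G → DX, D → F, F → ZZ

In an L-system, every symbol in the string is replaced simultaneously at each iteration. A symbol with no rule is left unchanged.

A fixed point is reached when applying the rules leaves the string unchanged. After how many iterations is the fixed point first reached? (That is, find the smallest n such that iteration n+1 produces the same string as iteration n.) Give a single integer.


Answer: 4

Derivation:
Step 0: Y
Step 1: GXX
Step 2: DXXX
Step 3: FXXX
Step 4: ZZXXX
Step 5: ZZXXX  (unchanged — fixed point at step 4)


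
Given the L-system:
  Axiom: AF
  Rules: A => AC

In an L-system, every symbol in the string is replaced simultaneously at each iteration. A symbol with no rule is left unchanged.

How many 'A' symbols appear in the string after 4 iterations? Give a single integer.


Step 0: AF  (1 'A')
Step 1: ACF  (1 'A')
Step 2: ACCF  (1 'A')
Step 3: ACCCF  (1 'A')
Step 4: ACCCCF  (1 'A')

Answer: 1


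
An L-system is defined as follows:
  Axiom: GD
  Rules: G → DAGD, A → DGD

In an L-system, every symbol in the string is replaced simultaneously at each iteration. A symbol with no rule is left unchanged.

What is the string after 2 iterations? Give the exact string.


Answer: DDGDDAGDDD

Derivation:
Step 0: GD
Step 1: DAGDD
Step 2: DDGDDAGDDD


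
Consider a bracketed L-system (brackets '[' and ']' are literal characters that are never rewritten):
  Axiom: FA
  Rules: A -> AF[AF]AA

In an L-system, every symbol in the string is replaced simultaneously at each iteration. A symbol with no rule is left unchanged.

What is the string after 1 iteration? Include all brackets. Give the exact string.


Step 0: FA
Step 1: FAF[AF]AA

Answer: FAF[AF]AA


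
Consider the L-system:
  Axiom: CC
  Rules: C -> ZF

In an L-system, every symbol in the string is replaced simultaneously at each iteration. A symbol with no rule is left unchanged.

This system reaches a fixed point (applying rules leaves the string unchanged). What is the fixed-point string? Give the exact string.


Step 0: CC
Step 1: ZFZF
Step 2: ZFZF  (unchanged — fixed point at step 1)

Answer: ZFZF


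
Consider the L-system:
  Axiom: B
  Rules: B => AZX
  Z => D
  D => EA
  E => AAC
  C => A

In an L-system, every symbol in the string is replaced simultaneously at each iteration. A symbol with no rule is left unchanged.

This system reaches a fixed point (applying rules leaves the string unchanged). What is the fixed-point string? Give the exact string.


Step 0: B
Step 1: AZX
Step 2: ADX
Step 3: AEAX
Step 4: AAACAX
Step 5: AAAAAX
Step 6: AAAAAX  (unchanged — fixed point at step 5)

Answer: AAAAAX


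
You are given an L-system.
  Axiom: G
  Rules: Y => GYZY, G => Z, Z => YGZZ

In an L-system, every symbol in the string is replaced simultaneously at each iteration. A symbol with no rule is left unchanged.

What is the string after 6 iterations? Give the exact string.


Step 0: G
Step 1: Z
Step 2: YGZZ
Step 3: GYZYZYGZZYGZZ
Step 4: ZGYZYYGZZGYZYYGZZGYZYZYGZZYGZZGYZYZYGZZYGZZ
Step 5: YGZZZGYZYYGZZGYZYGYZYZYGZZYGZZZGYZYYGZZGYZYGYZYZYGZZYGZZZGYZYYGZZGYZYYGZZGYZYZYGZZYGZZGYZYZYGZZYGZZZGYZYYGZZGYZYYGZZGYZYZYGZZYGZZGYZYZYGZZYGZZ
Step 6: GYZYZYGZZYGZZYGZZZGYZYYGZZGYZYGYZYZYGZZYGZZZGYZYYGZZGYZYZGYZYYGZZGYZYYGZZGYZYZYGZZYGZZGYZYZYGZZYGZZYGZZZGYZYYGZZGYZYGYZYZYGZZYGZZZGYZYYGZZGYZYZGYZYYGZZGYZYYGZZGYZYZYGZZYGZZGYZYZYGZZYGZZYGZZZGYZYYGZZGYZYGYZYZYGZZYGZZZGYZYYGZZGYZYGYZYZYGZZYGZZZGYZYYGZZGYZYYGZZGYZYZYGZZYGZZGYZYZYGZZYGZZZGYZYYGZZGYZYYGZZGYZYZYGZZYGZZGYZYZYGZZYGZZYGZZZGYZYYGZZGYZYGYZYZYGZZYGZZZGYZYYGZZGYZYGYZYZYGZZYGZZZGYZYYGZZGYZYYGZZGYZYZYGZZYGZZGYZYZYGZZYGZZZGYZYYGZZGYZYYGZZGYZYZYGZZYGZZGYZYZYGZZYGZZ

Answer: GYZYZYGZZYGZZYGZZZGYZYYGZZGYZYGYZYZYGZZYGZZZGYZYYGZZGYZYZGYZYYGZZGYZYYGZZGYZYZYGZZYGZZGYZYZYGZZYGZZYGZZZGYZYYGZZGYZYGYZYZYGZZYGZZZGYZYYGZZGYZYZGYZYYGZZGYZYYGZZGYZYZYGZZYGZZGYZYZYGZZYGZZYGZZZGYZYYGZZGYZYGYZYZYGZZYGZZZGYZYYGZZGYZYGYZYZYGZZYGZZZGYZYYGZZGYZYYGZZGYZYZYGZZYGZZGYZYZYGZZYGZZZGYZYYGZZGYZYYGZZGYZYZYGZZYGZZGYZYZYGZZYGZZYGZZZGYZYYGZZGYZYGYZYZYGZZYGZZZGYZYYGZZGYZYGYZYZYGZZYGZZZGYZYYGZZGYZYYGZZGYZYZYGZZYGZZGYZYZYGZZYGZZZGYZYYGZZGYZYYGZZGYZYZYGZZYGZZGYZYZYGZZYGZZ


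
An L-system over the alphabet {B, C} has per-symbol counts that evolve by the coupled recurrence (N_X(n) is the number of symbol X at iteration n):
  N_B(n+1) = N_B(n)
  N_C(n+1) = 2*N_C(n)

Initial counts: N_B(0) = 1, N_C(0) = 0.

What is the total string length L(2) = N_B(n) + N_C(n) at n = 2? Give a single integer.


Step 0: N_B=1, N_C=0, L=1
Step 1: N_B=1, N_C=0, L=1
Step 2: N_B=1, N_C=0, L=1

Answer: 1


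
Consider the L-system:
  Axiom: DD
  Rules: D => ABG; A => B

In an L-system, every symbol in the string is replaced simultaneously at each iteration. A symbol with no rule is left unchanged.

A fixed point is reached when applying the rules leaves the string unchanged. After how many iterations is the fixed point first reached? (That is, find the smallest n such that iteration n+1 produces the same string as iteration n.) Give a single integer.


Step 0: DD
Step 1: ABGABG
Step 2: BBGBBG
Step 3: BBGBBG  (unchanged — fixed point at step 2)

Answer: 2


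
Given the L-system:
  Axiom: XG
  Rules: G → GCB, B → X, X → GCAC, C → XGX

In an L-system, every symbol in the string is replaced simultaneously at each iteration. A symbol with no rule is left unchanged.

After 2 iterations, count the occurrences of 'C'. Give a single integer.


Answer: 2

Derivation:
Step 0: XG  (0 'C')
Step 1: GCACGCB  (3 'C')
Step 2: GCBXGXAXGXGCBXGXX  (2 'C')


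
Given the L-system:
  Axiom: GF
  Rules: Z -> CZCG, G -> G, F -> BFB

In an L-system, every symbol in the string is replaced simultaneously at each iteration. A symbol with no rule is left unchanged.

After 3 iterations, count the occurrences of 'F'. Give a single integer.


Answer: 1

Derivation:
Step 0: GF  (1 'F')
Step 1: GBFB  (1 'F')
Step 2: GBBFBB  (1 'F')
Step 3: GBBBFBBB  (1 'F')


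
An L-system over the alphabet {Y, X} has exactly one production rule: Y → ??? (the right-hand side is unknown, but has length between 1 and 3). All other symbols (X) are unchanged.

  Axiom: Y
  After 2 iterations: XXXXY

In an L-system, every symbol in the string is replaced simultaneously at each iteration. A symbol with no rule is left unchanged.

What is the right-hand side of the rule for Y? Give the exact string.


Answer: XXY

Derivation:
Trying Y → XXY:
  Step 0: Y
  Step 1: XXY
  Step 2: XXXXY
Matches the given result.


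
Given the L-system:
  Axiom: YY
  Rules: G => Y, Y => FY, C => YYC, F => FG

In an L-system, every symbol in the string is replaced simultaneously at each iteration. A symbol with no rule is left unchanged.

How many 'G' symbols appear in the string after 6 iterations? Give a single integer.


Step 0: YY  (0 'G')
Step 1: FYFY  (0 'G')
Step 2: FGFYFGFY  (2 'G')
Step 3: FGYFGFYFGYFGFY  (4 'G')
Step 4: FGYFYFGYFGFYFGYFYFGYFGFY  (6 'G')
Step 5: FGYFYFGFYFGYFYFGYFGFYFGYFYFGFYFGYFYFGYFGFY  (10 'G')
Step 6: FGYFYFGFYFGYFGFYFGYFYFGFYFGYFYFGYFGFYFGYFYFGFYFGYFGFYFGYFYFGFYFGYFYFGYFGFY  (18 'G')

Answer: 18


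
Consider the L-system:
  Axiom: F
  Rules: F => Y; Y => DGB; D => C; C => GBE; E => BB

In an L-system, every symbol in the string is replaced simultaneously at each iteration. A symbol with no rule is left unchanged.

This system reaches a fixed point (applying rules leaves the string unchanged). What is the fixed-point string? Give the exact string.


Answer: GBBBGB

Derivation:
Step 0: F
Step 1: Y
Step 2: DGB
Step 3: CGB
Step 4: GBEGB
Step 5: GBBBGB
Step 6: GBBBGB  (unchanged — fixed point at step 5)


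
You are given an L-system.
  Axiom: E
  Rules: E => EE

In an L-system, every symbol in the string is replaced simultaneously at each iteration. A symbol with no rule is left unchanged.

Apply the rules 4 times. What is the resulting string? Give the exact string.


Answer: EEEEEEEEEEEEEEEE

Derivation:
Step 0: E
Step 1: EE
Step 2: EEEE
Step 3: EEEEEEEE
Step 4: EEEEEEEEEEEEEEEE


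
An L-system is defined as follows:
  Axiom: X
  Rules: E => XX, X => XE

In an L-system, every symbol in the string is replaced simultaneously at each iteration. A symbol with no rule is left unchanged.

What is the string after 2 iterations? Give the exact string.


Step 0: X
Step 1: XE
Step 2: XEXX

Answer: XEXX


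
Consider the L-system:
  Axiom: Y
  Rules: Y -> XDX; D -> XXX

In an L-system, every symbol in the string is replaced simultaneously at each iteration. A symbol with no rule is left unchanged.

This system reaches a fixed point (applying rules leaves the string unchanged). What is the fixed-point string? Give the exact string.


Step 0: Y
Step 1: XDX
Step 2: XXXXX
Step 3: XXXXX  (unchanged — fixed point at step 2)

Answer: XXXXX


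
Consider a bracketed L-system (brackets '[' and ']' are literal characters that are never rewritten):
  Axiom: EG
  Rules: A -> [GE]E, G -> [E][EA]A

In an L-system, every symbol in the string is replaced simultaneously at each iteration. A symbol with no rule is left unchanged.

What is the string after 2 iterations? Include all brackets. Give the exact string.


Step 0: EG
Step 1: E[E][EA]A
Step 2: E[E][E[GE]E][GE]E

Answer: E[E][E[GE]E][GE]E


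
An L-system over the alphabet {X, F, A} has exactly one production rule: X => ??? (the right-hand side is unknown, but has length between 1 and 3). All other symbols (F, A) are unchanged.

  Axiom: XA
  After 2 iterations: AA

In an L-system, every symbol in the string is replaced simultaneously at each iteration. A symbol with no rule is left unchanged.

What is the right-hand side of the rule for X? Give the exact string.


Trying X => A:
  Step 0: XA
  Step 1: AA
  Step 2: AA
Matches the given result.

Answer: A


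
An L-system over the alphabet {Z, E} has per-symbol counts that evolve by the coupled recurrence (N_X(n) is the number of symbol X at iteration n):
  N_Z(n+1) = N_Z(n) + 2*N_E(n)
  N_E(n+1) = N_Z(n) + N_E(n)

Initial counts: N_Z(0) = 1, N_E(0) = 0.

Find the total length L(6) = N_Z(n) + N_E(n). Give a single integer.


Step 0: N_Z=1, N_E=0, L=1
Step 1: N_Z=1, N_E=1, L=2
Step 2: N_Z=3, N_E=2, L=5
Step 3: N_Z=7, N_E=5, L=12
Step 4: N_Z=17, N_E=12, L=29
Step 5: N_Z=41, N_E=29, L=70
Step 6: N_Z=99, N_E=70, L=169

Answer: 169


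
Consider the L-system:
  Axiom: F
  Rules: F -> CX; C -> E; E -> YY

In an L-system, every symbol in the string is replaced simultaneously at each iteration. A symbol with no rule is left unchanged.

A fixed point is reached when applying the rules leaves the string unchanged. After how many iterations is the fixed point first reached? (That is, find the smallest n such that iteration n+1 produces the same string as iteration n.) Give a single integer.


Step 0: F
Step 1: CX
Step 2: EX
Step 3: YYX
Step 4: YYX  (unchanged — fixed point at step 3)

Answer: 3


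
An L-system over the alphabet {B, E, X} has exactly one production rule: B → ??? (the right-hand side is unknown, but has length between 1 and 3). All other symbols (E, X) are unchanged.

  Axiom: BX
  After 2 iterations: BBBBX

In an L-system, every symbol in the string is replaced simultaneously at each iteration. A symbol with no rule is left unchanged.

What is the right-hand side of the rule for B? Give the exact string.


Trying B → BB:
  Step 0: BX
  Step 1: BBX
  Step 2: BBBBX
Matches the given result.

Answer: BB


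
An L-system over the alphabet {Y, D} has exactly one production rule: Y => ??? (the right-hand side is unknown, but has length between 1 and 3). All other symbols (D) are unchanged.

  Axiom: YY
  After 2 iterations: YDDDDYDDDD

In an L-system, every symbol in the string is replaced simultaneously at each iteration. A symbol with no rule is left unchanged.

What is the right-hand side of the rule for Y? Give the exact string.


Trying Y => YDD:
  Step 0: YY
  Step 1: YDDYDD
  Step 2: YDDDDYDDDD
Matches the given result.

Answer: YDD


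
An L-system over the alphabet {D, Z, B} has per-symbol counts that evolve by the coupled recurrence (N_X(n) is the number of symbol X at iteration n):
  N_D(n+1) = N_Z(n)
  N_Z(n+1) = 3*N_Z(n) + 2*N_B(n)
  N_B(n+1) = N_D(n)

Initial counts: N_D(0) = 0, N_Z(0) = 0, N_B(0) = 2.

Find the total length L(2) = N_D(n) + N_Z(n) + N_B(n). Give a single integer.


Step 0: N_D=0, N_Z=0, N_B=2, L=2
Step 1: N_D=0, N_Z=4, N_B=0, L=4
Step 2: N_D=4, N_Z=12, N_B=0, L=16

Answer: 16


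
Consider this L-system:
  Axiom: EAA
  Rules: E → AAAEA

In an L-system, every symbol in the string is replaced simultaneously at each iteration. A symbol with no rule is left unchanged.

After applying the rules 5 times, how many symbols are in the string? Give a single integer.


Answer: 23

Derivation:
Step 0: length = 3
Step 1: length = 7
Step 2: length = 11
Step 3: length = 15
Step 4: length = 19
Step 5: length = 23


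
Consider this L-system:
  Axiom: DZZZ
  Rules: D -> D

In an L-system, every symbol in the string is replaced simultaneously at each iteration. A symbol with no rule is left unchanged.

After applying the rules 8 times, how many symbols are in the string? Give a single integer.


Step 0: length = 4
Step 1: length = 4
Step 2: length = 4
Step 3: length = 4
Step 4: length = 4
Step 5: length = 4
Step 6: length = 4
Step 7: length = 4
Step 8: length = 4

Answer: 4


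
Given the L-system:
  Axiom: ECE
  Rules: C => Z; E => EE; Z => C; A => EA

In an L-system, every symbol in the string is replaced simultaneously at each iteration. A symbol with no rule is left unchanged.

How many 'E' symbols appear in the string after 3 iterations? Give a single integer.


Step 0: ECE  (2 'E')
Step 1: EEZEE  (4 'E')
Step 2: EEEECEEEE  (8 'E')
Step 3: EEEEEEEEZEEEEEEEE  (16 'E')

Answer: 16


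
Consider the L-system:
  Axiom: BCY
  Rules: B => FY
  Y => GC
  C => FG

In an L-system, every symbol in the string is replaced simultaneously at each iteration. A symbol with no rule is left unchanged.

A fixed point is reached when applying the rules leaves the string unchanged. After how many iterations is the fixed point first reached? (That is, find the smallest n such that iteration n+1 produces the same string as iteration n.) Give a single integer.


Step 0: BCY
Step 1: FYFGGC
Step 2: FGCFGGFG
Step 3: FGFGFGGFG
Step 4: FGFGFGGFG  (unchanged — fixed point at step 3)

Answer: 3


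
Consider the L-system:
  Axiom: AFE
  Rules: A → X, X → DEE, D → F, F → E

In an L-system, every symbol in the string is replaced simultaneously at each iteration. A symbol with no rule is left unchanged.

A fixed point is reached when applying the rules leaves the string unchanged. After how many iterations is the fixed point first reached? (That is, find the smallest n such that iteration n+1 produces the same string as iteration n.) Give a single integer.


Step 0: AFE
Step 1: XEE
Step 2: DEEEE
Step 3: FEEEE
Step 4: EEEEE
Step 5: EEEEE  (unchanged — fixed point at step 4)

Answer: 4


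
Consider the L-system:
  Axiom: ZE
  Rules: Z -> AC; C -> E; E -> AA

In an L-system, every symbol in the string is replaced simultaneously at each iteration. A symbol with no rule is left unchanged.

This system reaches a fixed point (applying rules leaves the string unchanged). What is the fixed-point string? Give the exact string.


Answer: AAAAA

Derivation:
Step 0: ZE
Step 1: ACAA
Step 2: AEAA
Step 3: AAAAA
Step 4: AAAAA  (unchanged — fixed point at step 3)


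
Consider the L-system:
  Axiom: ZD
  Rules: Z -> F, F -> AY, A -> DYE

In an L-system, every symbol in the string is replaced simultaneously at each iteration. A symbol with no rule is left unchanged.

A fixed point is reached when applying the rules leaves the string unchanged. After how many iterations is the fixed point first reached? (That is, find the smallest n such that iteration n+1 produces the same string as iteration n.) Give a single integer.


Step 0: ZD
Step 1: FD
Step 2: AYD
Step 3: DYEYD
Step 4: DYEYD  (unchanged — fixed point at step 3)

Answer: 3


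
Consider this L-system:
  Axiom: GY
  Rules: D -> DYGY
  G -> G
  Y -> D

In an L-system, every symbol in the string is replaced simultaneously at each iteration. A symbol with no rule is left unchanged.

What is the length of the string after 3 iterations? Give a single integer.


Step 0: length = 2
Step 1: length = 2
Step 2: length = 5
Step 3: length = 8

Answer: 8


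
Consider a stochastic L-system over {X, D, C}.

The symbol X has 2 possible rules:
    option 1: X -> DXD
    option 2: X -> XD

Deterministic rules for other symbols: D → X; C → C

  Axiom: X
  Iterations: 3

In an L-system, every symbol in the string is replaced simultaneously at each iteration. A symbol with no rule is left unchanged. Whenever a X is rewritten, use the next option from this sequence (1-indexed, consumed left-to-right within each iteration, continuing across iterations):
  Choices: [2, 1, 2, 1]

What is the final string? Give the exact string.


Step 0: X
Step 1: XD  (used choices [2])
Step 2: DXDX  (used choices [1])
Step 3: XXDXDXD  (used choices [2, 1])

Answer: XXDXDXD


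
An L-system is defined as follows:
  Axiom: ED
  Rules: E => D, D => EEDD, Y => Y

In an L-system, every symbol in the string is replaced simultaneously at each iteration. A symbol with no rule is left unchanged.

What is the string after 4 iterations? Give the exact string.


Step 0: ED
Step 1: DEEDD
Step 2: EEDDDDEEDDEEDD
Step 3: DDEEDDEEDDEEDDEEDDDDEEDDEEDDDDEEDDEEDD
Step 4: EEDDEEDDDDEEDDEEDDDDEEDDEEDDDDEEDDEEDDDDEEDDEEDDEEDDEEDDDDEEDDEEDDDDEEDDEEDDEEDDEEDDDDEEDDEEDDDDEEDDEEDD

Answer: EEDDEEDDDDEEDDEEDDDDEEDDEEDDDDEEDDEEDDDDEEDDEEDDEEDDEEDDDDEEDDEEDDDDEEDDEEDDEEDDEEDDDDEEDDEEDDDDEEDDEEDD


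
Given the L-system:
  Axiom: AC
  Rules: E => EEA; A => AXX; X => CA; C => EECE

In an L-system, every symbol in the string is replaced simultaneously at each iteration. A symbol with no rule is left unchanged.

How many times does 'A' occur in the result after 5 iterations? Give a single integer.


Answer: 159

Derivation:
Step 0: AC  (1 'A')
Step 1: AXXEECE  (1 'A')
Step 2: AXXCACAEEAEEAEECEEEA  (6 'A')
Step 3: AXXCACAEECEAXXEECEAXXEEAEEAAXXEEAEEAAXXEEAEEAEECEEEAEEAEEAAXX  (17 'A')
Step 4: AXXCACAEECEAXXEECEAXXEEAEEAEECEEEAAXXCACAEEAEEAEECEEEAAXXCACAEEAEEAAXXEEAEEAAXXAXXCACAEEAEEAAXXEEAEEAAXXAXXCACAEEAEEAAXXEEAEEAAXXEEAEEAEECEEEAEEAEEAAXXEEAEEAAXXEEAEEAAXXAXXCACA  (56 'A')
Step 5: AXXCACAEECEAXXEECEAXXEEAEEAEECEEEAAXXCACAEEAEEAEECEEEAAXXCACAEEAEEAAXXEEAEEAAXXEEAEEAEECEEEAEEAEEAAXXAXXCACAEECEAXXEECEAXXEEAEEAAXXEEAEEAAXXEEAEEAEECEEEAEEAEEAAXXAXXCACAEECEAXXEECEAXXEEAEEAAXXEEAEEAAXXAXXCACAEEAEEAAXXEEAEEAAXXAXXCACAAXXCACAEECEAXXEECEAXXEEAEEAAXXEEAEEAAXXAXXCACAEEAEEAAXXEEAEEAAXXAXXCACAAXXCACAEECEAXXEECEAXXEEAEEAAXXEEAEEAAXXAXXCACAEEAEEAAXXEEAEEAAXXAXXCACAEEAEEAAXXEEAEEAAXXEEAEEAEECEEEAEEAEEAAXXEEAEEAAXXEEAEEAAXXAXXCACAEEAEEAAXXEEAEEAAXXAXXCACAEEAEEAAXXEEAEEAAXXAXXCACAAXXCACAEECEAXXEECEAXX  (159 'A')


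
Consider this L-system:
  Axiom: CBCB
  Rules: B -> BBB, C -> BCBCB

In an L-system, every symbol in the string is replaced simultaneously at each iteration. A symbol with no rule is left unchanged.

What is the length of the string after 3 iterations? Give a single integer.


Step 0: length = 4
Step 1: length = 16
Step 2: length = 56
Step 3: length = 184

Answer: 184


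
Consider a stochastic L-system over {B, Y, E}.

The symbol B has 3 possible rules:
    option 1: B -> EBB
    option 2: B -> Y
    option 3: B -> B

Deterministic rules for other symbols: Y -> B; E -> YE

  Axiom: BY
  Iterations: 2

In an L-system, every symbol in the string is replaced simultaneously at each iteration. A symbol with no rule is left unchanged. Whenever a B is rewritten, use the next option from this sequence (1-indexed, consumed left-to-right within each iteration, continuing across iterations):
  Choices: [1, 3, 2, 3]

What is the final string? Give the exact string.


Answer: YEBYB

Derivation:
Step 0: BY
Step 1: EBBB  (used choices [1])
Step 2: YEBYB  (used choices [3, 2, 3])


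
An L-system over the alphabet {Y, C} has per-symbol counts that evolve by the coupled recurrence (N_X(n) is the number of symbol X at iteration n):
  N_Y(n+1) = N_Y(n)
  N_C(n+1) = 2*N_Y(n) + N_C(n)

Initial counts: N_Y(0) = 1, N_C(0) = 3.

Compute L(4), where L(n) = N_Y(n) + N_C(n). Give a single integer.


Answer: 12

Derivation:
Step 0: N_Y=1, N_C=3, L=4
Step 1: N_Y=1, N_C=5, L=6
Step 2: N_Y=1, N_C=7, L=8
Step 3: N_Y=1, N_C=9, L=10
Step 4: N_Y=1, N_C=11, L=12


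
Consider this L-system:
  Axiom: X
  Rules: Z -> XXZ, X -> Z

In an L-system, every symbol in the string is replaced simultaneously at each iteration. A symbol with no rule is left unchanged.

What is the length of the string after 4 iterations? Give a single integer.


Step 0: length = 1
Step 1: length = 1
Step 2: length = 3
Step 3: length = 5
Step 4: length = 11

Answer: 11


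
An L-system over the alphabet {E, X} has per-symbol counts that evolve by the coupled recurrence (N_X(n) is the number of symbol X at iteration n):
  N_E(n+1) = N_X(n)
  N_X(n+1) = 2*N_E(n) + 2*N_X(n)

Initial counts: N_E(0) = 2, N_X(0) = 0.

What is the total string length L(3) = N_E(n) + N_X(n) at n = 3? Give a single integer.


Step 0: N_E=2, N_X=0, L=2
Step 1: N_E=0, N_X=4, L=4
Step 2: N_E=4, N_X=8, L=12
Step 3: N_E=8, N_X=24, L=32

Answer: 32


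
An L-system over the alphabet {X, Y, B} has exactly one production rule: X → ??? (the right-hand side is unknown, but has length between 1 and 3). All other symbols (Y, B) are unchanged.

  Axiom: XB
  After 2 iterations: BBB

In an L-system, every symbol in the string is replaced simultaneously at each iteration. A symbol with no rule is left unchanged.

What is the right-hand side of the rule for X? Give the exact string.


Answer: BB

Derivation:
Trying X → BB:
  Step 0: XB
  Step 1: BBB
  Step 2: BBB
Matches the given result.


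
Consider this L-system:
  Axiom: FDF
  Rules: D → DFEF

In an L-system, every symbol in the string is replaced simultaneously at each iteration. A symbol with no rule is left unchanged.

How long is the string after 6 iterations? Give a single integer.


Answer: 21

Derivation:
Step 0: length = 3
Step 1: length = 6
Step 2: length = 9
Step 3: length = 12
Step 4: length = 15
Step 5: length = 18
Step 6: length = 21


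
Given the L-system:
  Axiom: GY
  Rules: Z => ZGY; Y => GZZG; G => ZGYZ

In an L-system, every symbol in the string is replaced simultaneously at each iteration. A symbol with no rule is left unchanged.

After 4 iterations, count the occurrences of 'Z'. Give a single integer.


Answer: 156

Derivation:
Step 0: GY  (0 'Z')
Step 1: ZGYZGZZG  (4 'Z')
Step 2: ZGYZGYZGZZGZGYZGYZZGYZGYZGYZ  (12 'Z')
Step 3: ZGYZGYZGZZGZGYZGYZGZZGZGYZGYZZGYZGYZGYZZGYZGYZGZZGZGYZGYZGZZGZGYZGYZGYZGZZGZGYZGYZGZZGZGYZGYZGZZGZGY  (44 'Z')
Step 4: ZGYZGYZGZZGZGYZGYZGZZGZGYZGYZZGYZGYZGYZZGYZGYZGZZGZGYZGYZGZZGZGYZGYZZGYZGYZGYZZGYZGYZGZZGZGYZGYZGZZGZGYZGYZGYZGZZGZGYZGYZGZZGZGYZGYZGZZGZGYZGYZGYZGZZGZGYZGYZGZZGZGYZGYZZGYZGYZGYZZGYZGYZGZZGZGYZGYZGZZGZGYZGYZZGYZGYZGYZZGYZGYZGZZGZGYZGYZGZZGZGYZGYZGZZGZGYZGYZZGYZGYZGYZZGYZGYZGZZGZGYZGYZGZZGZGYZGYZZGYZGYZGYZZGYZGYZGZZGZGYZGYZGZZGZGYZGYZZGYZGYZGYZZGYZGYZGZZG  (156 'Z')


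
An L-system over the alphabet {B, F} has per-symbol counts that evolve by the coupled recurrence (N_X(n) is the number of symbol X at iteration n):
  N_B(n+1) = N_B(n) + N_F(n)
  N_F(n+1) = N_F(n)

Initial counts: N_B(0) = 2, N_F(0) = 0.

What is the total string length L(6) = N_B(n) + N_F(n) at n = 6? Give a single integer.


Step 0: N_B=2, N_F=0, L=2
Step 1: N_B=2, N_F=0, L=2
Step 2: N_B=2, N_F=0, L=2
Step 3: N_B=2, N_F=0, L=2
Step 4: N_B=2, N_F=0, L=2
Step 5: N_B=2, N_F=0, L=2
Step 6: N_B=2, N_F=0, L=2

Answer: 2


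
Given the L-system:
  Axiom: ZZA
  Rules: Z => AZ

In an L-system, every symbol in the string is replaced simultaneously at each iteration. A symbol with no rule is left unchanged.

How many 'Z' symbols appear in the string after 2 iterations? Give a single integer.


Step 0: ZZA  (2 'Z')
Step 1: AZAZA  (2 'Z')
Step 2: AAZAAZA  (2 'Z')

Answer: 2


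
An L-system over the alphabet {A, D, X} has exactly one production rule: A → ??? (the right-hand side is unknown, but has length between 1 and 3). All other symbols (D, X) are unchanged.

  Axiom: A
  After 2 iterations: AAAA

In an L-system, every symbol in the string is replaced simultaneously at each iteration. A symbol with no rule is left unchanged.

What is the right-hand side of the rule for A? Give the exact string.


Trying A → AA:
  Step 0: A
  Step 1: AA
  Step 2: AAAA
Matches the given result.

Answer: AA
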